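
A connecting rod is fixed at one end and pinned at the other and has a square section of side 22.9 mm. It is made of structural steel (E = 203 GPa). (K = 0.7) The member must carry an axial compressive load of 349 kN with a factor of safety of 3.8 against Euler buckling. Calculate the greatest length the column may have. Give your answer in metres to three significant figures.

L_max ≈ 0.266 m

I = a⁴/12 = 22.9⁴/12 = 2.292×10^4 mm⁴
I = 2.292×10^-8 m⁴
Required critical load P_cr = n·P = 3.8 × 349 = 1326 kN = 1.326×10^6 N
From P_cr = π²EI/(K·L)²:  L = (1/K)·√(π²EI/P_cr) = (1/0.7)·√(π²×2.03×10^11×2.292×10^-8/1.326×10^6)
L = 0.266 m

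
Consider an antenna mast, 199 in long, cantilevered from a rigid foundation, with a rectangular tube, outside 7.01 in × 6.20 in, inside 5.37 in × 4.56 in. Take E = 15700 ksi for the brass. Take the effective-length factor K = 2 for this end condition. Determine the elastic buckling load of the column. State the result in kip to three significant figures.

Weak-axis I_min = (h_o·b_o³ − h_i·b_i³)/12 with b_o = 6.20, b_i = 4.560 in (shorter outer/inner sides).
I_min = (7.01×6.20³ − 5.370×4.560³)/12 = 96.79 in⁴
Effective length L_e = K·L = 2 × 199 = 398.0 in
P_cr = π²EI / L_e² = π² × 15700×10³ × 96.79 / 398.0² = 9.468×10^4 lb

P_cr ≈ 94.7 kip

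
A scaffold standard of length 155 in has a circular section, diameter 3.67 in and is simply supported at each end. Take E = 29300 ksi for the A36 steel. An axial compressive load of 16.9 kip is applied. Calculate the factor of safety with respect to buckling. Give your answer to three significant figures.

I = πd⁴/64 = π×3.67⁴/64 = 8.905 in⁴
Effective length L_e = K·L = 1 × 155 = 155.0 in
P_cr = π²EI / L_e² = π² × 29300×10³ × 8.905 / 155.0² = 1.072×10^5 lb
Factor of safety n = P_cr / P = 107.19 / 16.9 = 6.34

n ≈ 6.34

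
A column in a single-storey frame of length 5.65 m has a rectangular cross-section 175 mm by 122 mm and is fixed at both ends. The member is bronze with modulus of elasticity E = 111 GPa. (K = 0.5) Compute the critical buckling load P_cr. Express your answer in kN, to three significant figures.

Buckling occurs about the weak axis: I_min = h·b³/12 with b = 122 mm (the shorter side).
I_min = 175×122³/12 = 2.648×10^7 mm⁴
I = 2.648×10^7 mm⁴ = 2.648×10^-5 m⁴
Effective length L_e = K·L = 0.5 × 5.65 = 2.825 m
P_cr = π²EI / L_e² = π² × 111×10⁹ × 2.648×10^-5 / 2.825² = 3.635×10^6 N

P_cr ≈ 3640 kN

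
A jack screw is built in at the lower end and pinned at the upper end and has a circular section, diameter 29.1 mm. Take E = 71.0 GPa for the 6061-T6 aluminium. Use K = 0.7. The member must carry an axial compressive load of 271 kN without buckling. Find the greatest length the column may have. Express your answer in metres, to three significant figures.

I = πd⁴/64 = π×29.1⁴/64 = 3.520×10^4 mm⁴
I = 3.520×10^-8 m⁴
At the buckling limit P_cr = P = 2.710×10^5 N
From P_cr = π²EI/(K·L)²:  L = (1/K)·√(π²EI/P_cr) = (1/0.7)·√(π²×7.10×10^10×3.520×10^-8/2.710×10^5)
L = 0.431 m

L_max ≈ 0.431 m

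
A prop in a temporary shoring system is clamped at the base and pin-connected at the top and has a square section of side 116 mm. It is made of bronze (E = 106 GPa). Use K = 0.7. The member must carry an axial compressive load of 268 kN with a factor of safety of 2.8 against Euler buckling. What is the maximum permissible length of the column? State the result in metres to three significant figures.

I = a⁴/12 = 116⁴/12 = 1.509×10^7 mm⁴
I = 1.509×10^-5 m⁴
Required critical load P_cr = n·P = 2.8 × 268 = 750.4 kN = 7.504×10^5 N
From P_cr = π²EI/(K·L)²:  L = (1/K)·√(π²EI/P_cr) = (1/0.7)·√(π²×1.06×10^11×1.509×10^-5/7.504×10^5)
L = 6.55 m

L_max ≈ 6.55 m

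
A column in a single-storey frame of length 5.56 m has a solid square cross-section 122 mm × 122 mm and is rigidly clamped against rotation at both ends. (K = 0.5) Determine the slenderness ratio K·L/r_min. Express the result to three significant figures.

λ ≈ 78.9

For a square r = a/√12 = 122/√12 = 35.22 mm
L_e = K·L = 0.5 × 5.56 m = 2.780 m = 2780.0 mm
λ = L_e / r_min = 2780.0 / 35.22 = 78.9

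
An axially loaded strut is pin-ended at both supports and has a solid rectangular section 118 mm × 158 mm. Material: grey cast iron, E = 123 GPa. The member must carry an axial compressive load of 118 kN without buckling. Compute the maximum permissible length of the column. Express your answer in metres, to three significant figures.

Buckling occurs about the weak axis: I_min = h·b³/12 with b = 118 mm (the shorter side).
I_min = 158×118³/12 = 2.163×10^7 mm⁴
I = 2.163×10^-5 m⁴
At the buckling limit P_cr = P = 1.180×10^5 N
From P_cr = π²EI/(K·L)²:  L = (1/K)·√(π²EI/P_cr) = (1/1)·√(π²×1.23×10^11×2.163×10^-5/1.180×10^5)
L = 14.9 m

L_max ≈ 14.9 m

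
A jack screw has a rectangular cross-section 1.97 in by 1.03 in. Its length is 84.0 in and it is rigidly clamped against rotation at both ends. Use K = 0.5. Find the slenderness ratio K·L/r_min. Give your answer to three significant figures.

Buckling occurs about the weak axis: I_min = h·b³/12 with b = 1.03 in (the shorter side).
I_min = 1.97×1.03³/12 = 0.1794 in⁴
A = 2.029 in²;  r_min = √(I/A) = √(0.1794/2.029) = 0.2973 in
L_e = K·L = 0.5 × 84.0 = 42.00 in
λ = L_e / r_min = 42.000 / 0.2973 = 141

λ ≈ 141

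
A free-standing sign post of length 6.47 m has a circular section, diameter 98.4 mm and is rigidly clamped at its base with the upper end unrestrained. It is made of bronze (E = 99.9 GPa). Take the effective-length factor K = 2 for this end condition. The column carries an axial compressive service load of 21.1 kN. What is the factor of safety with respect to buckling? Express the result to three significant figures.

I = πd⁴/64 = π×98.4⁴/64 = 4.602×10^6 mm⁴
I = 4.602×10^6 mm⁴ = 4.602×10^-6 m⁴
Effective length L_e = K·L = 2 × 6.47 = 12.94 m
P_cr = π²EI / L_e² = π² × 99.9×10⁹ × 4.602×10^-6 / 12.94² = 2.710×10^4 N
Factor of safety n = P_cr / P = 27.099 / 21.1 = 1.28

n ≈ 1.28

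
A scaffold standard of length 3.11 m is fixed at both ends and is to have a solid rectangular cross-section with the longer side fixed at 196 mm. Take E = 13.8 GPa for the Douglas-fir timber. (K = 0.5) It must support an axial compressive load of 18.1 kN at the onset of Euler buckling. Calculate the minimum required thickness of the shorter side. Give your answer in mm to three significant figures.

b ≈ 27.0 mm

L_e = K·L = 0.5 × 3.11 = 1.555 m
Required I = P_cr·L_e²/(π²E) = 1.810×10^4 × 1.555² / (π² × 1.38×10^10) = 3.213×10^-7 m⁴
I_req = 3.213×10^5 mm⁴
Rectangle, weak axis: I_min = h·b³/12 with h = 196 mm fixed  ⇒  b = (12I/h)^(1/3) = 27.0 mm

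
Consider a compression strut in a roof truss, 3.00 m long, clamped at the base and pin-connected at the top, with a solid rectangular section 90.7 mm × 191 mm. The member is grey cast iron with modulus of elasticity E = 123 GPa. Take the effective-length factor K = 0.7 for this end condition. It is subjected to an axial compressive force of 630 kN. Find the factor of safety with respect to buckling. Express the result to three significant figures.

n ≈ 5.19

Buckling occurs about the weak axis: I_min = h·b³/12 with b = 90.7 mm (the shorter side).
I_min = 191×90.7³/12 = 1.188×10^7 mm⁴
I = 1.188×10^7 mm⁴ = 1.188×10^-5 m⁴
Effective length L_e = K·L = 0.7 × 3.00 = 2.100 m
P_cr = π²EI / L_e² = π² × 123×10⁹ × 1.188×10^-5 / 2.100² = 3.269×10^6 N
Factor of safety n = P_cr / P = 3269.2 / 630 = 5.19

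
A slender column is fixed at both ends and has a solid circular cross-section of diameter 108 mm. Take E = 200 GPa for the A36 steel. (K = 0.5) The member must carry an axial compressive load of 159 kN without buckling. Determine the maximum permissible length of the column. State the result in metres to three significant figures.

I = πd⁴/64 = π×108⁴/64 = 6.678×10^6 mm⁴
I = 6.678×10^-6 m⁴
At the buckling limit P_cr = P = 1.590×10^5 N
From P_cr = π²EI/(K·L)²:  L = (1/K)·√(π²EI/P_cr) = (1/0.5)·√(π²×2.00×10^11×6.678×10^-6/1.590×10^5)
L = 18.2 m

L_max ≈ 18.2 m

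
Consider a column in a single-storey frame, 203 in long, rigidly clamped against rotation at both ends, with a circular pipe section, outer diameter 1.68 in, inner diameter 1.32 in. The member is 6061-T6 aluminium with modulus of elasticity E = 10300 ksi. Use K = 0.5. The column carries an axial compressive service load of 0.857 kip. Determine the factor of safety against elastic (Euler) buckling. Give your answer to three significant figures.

d_o = 1.68 in, d_i = 1.32 in
I = π(d_o⁴ − d_i⁴)/64 = π(1.68⁴ − 1.320⁴)/64 = 0.2420 in⁴
Effective length L_e = K·L = 0.5 × 203 = 101.5 in
P_cr = π²EI / L_e² = π² × 10300×10³ × 0.2420 / 101.5² = 2.388×10^3 lb
Factor of safety n = P_cr / P = 2.3879 / 0.857 = 2.79

n ≈ 2.79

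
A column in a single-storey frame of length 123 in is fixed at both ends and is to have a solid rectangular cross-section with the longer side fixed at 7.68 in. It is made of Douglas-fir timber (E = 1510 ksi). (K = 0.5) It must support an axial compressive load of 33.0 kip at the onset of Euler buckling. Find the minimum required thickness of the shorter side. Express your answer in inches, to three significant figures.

L_e = K·L = 0.5 × 123 = 61.50 in
Required I = P_cr·L_e²/(π²E) = 3.300×10^4 × 61.50² / (π² × 1.51×10^6) = 8.375 in⁴
Rectangle, weak axis: I_min = h·b³/12 with h = 7.68 in fixed  ⇒  b = (12I/h)^(1/3) = 2.36 in

b ≈ 2.36 in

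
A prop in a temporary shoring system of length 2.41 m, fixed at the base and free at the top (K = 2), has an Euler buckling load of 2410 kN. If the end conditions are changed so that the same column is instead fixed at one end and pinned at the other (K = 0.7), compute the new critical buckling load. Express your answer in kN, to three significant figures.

P_cr ≈ 19700 kN

P_cr ∝ 1/K², so P_cr,new = P_cr,old × (K_old/K_new)² = 2410 × (2/0.7)²
= 2410 × 8.163 = 19700 kN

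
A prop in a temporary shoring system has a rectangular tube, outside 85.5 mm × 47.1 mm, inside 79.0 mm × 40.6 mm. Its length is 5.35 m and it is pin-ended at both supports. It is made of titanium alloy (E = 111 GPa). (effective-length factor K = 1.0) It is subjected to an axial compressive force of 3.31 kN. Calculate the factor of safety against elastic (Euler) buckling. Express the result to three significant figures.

n ≈ 3.51

Weak-axis I_min = (h_o·b_o³ − h_i·b_i³)/12 with b_o = 47.1, b_i = 40.60 mm (shorter outer/inner sides).
I_min = (85.5×47.1³ − 79.00×40.60³)/12 = 3.039×10^5 mm⁴
I = 3.039×10^5 mm⁴ = 3.039×10^-7 m⁴
Effective length L_e = K·L = 1 × 5.35 = 5.350 m
P_cr = π²EI / L_e² = π² × 111×10⁹ × 3.039×10^-7 / 5.350² = 1.163×10^4 N
Factor of safety n = P_cr / P = 11.631 / 3.31 = 3.51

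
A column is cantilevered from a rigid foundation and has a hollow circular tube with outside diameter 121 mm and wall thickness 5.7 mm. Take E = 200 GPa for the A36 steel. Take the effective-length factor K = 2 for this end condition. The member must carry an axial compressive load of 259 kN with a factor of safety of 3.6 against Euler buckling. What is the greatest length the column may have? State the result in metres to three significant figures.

L_max ≈ 1.35 m

Inner diameter d_i = 121 − 2×5.7 = 109.6 mm
I = π(d_o⁴ − d_i⁴)/64 = π(121⁴ − 109.6⁴)/64 = 3.439×10^6 mm⁴
I = 3.439×10^-6 m⁴
Required critical load P_cr = n·P = 3.6 × 259 = 932.4 kN = 9.324×10^5 N
From P_cr = π²EI/(K·L)²:  L = (1/K)·√(π²EI/P_cr) = (1/2)·√(π²×2.00×10^11×3.439×10^-6/9.324×10^5)
L = 1.35 m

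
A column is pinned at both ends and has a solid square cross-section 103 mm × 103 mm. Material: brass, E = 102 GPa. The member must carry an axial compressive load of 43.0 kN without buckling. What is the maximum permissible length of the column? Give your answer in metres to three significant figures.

I = a⁴/12 = 103⁴/12 = 9.379×10^6 mm⁴
I = 9.379×10^-6 m⁴
At the buckling limit P_cr = P = 4.300×10^4 N
From P_cr = π²EI/(K·L)²:  L = (1/K)·√(π²EI/P_cr) = (1/1)·√(π²×1.02×10^11×9.379×10^-6/4.300×10^4)
L = 14.8 m

L_max ≈ 14.8 m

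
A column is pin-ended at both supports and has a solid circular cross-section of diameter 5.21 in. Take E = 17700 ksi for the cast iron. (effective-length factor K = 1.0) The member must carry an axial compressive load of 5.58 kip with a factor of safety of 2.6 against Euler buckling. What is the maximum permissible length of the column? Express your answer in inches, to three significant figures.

I = πd⁴/64 = π×5.21⁴/64 = 36.17 in⁴
Required critical load P_cr = n·P = 2.6 × 5.58 = 14.51 kip = 1.451×10^4 lb
From P_cr = π²EI/(K·L)²:  L = (1/K)·√(π²EI/P_cr) = (1/1)·√(π²×1.77×10^7×36.17/1.451×10^4)
L = 660 in

L_max ≈ 660 in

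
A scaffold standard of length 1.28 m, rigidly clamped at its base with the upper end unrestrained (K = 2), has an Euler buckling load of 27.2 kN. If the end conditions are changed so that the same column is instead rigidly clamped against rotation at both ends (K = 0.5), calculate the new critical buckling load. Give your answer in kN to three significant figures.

P_cr ≈ 435 kN

P_cr ∝ 1/K², so P_cr,new = P_cr,old × (K_old/K_new)² = 27.2 × (2/0.5)²
= 27.2 × 16.00 = 435 kN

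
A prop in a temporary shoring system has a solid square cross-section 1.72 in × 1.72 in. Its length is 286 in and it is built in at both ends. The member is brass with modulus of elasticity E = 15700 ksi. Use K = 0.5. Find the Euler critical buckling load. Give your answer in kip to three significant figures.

P_cr ≈ 5.53 kip

I = a⁴/12 = 1.72⁴/12 = 0.7293 in⁴
Effective length L_e = K·L = 0.5 × 286 = 143.0 in
P_cr = π²EI / L_e² = π² × 15700×10³ × 0.7293 / 143.0² = 5.527×10^3 lb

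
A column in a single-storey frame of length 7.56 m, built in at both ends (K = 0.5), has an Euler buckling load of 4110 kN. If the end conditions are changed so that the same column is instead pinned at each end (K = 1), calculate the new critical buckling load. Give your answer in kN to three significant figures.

P_cr ≈ 1030 kN

P_cr ∝ 1/K², so P_cr,new = P_cr,old × (K_old/K_new)² = 4110 × (0.5/1)²
= 4110 × 0.2500 = 1030 kN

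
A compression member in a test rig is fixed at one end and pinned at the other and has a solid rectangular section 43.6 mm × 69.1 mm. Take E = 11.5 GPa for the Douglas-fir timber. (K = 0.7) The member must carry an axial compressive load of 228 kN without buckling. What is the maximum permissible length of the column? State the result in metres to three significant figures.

Buckling occurs about the weak axis: I_min = h·b³/12 with b = 43.6 mm (the shorter side).
I_min = 69.1×43.6³/12 = 4.773×10^5 mm⁴
I = 4.773×10^-7 m⁴
At the buckling limit P_cr = P = 2.280×10^5 N
From P_cr = π²EI/(K·L)²:  L = (1/K)·√(π²EI/P_cr) = (1/0.7)·√(π²×1.15×10^10×4.773×10^-7/2.280×10^5)
L = 0.696 m

L_max ≈ 0.696 m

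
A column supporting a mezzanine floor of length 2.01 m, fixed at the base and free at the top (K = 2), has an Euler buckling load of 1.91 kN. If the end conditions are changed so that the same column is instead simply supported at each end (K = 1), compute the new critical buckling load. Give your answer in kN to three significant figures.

P_cr ≈ 7.64 kN

P_cr ∝ 1/K², so P_cr,new = P_cr,old × (K_old/K_new)² = 1.91 × (2/1)²
= 1.91 × 4.000 = 7.64 kN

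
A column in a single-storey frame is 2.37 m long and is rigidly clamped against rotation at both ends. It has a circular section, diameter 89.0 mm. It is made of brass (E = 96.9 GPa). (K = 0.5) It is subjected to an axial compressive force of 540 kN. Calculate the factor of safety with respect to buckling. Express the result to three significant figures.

n ≈ 3.88

I = πd⁴/64 = π×89.0⁴/64 = 3.080×10^6 mm⁴
I = 3.080×10^6 mm⁴ = 3.080×10^-6 m⁴
Effective length L_e = K·L = 0.5 × 2.37 = 1.185 m
P_cr = π²EI / L_e² = π² × 96.9×10⁹ × 3.080×10^-6 / 1.185² = 2.098×10^6 N
Factor of safety n = P_cr / P = 2097.6 / 540 = 3.88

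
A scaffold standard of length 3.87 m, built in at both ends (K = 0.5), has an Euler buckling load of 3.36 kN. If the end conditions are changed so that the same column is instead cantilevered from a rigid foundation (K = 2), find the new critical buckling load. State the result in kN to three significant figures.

P_cr ∝ 1/K², so P_cr,new = P_cr,old × (K_old/K_new)² = 3.36 × (0.5/2)²
= 3.36 × 0.06250 = 0.210 kN

P_cr ≈ 0.210 kN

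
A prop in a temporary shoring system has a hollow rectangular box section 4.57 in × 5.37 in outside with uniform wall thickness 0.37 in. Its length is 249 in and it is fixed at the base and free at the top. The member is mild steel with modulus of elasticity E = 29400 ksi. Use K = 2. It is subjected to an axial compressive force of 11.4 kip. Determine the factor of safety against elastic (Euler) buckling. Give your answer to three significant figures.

Inner dimensions: h_i = 5.37 − 2×0.37 = 4.630 in, b_i = 4.57 − 2×0.37 = 3.830 in
Weak-axis I_min = (h_o·b_o³ − h_i·b_i³)/12 with b_o = 4.57, b_i = 3.830 in (shorter outer/inner sides).
I_min = (5.37×4.57³ − 4.630×3.830³)/12 = 21.03 in⁴
Effective length L_e = K·L = 2 × 249 = 498.0 in
P_cr = π²EI / L_e² = π² × 29400×10³ × 21.03 / 498.0² = 2.461×10^4 lb
Factor of safety n = P_cr / P = 24.610 / 11.4 = 2.16

n ≈ 2.16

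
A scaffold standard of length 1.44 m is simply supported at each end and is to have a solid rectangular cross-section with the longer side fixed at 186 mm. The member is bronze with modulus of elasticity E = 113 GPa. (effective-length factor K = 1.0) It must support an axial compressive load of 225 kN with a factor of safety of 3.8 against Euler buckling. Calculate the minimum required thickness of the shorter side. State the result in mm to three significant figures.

Required P_cr = n·P = 3.8 × 225 = 855.0 kN
L_e = K·L = 1 × 1.44 = 1.440 m
Required I = P_cr·L_e²/(π²E) = 8.550×10^5 × 1.440² / (π² × 1.13×10^11) = 1.590×10^-6 m⁴
I_req = 1.590×10^6 mm⁴
Rectangle, weak axis: I_min = h·b³/12 with h = 186 mm fixed  ⇒  b = (12I/h)^(1/3) = 46.8 mm

b ≈ 46.8 mm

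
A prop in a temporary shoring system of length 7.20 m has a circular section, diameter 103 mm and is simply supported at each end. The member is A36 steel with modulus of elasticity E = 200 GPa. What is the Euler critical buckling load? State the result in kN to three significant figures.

I = πd⁴/64 = π×103⁴/64 = 5.525×10^6 mm⁴
I = 5.525×10^6 mm⁴ = 5.525×10^-6 m⁴
Effective length L_e = K·L = 1 × 7.20 = 7.200 m
P_cr = π²EI / L_e² = π² × 200×10⁹ × 5.525×10^-6 / 7.200² = 2.104×10^5 N

P_cr ≈ 210 kN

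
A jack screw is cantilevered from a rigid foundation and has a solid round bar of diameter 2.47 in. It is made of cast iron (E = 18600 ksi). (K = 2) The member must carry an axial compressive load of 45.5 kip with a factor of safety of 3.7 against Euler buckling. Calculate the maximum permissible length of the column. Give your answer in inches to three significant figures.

I = πd⁴/64 = π×2.47⁴/64 = 1.827 in⁴
Required critical load P_cr = n·P = 3.7 × 45.5 = 168.4 kip = 1.683×10^5 lb
From P_cr = π²EI/(K·L)²:  L = (1/K)·√(π²EI/P_cr) = (1/2)·√(π²×1.86×10^7×1.827/1.683×10^5)
L = 22.3 in

L_max ≈ 22.3 in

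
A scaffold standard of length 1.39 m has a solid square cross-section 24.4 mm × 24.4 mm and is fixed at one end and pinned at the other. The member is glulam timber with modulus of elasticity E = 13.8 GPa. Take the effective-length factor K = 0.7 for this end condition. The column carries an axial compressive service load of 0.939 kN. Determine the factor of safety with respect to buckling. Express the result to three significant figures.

n ≈ 4.53

I = a⁴/12 = 24.4⁴/12 = 2.954×10^4 mm⁴
I = 2.954×10^4 mm⁴ = 2.954×10^-8 m⁴
Effective length L_e = K·L = 0.7 × 1.39 = 0.9730 m
P_cr = π²EI / L_e² = π² × 13.8×10⁹ × 2.954×10^-8 / 0.9730² = 4.249×10^3 N
Factor of safety n = P_cr / P = 4.2494 / 0.939 = 4.53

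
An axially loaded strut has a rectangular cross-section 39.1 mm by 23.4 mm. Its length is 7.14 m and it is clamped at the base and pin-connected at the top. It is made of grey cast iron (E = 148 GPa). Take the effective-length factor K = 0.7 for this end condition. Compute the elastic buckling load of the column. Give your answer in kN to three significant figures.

P_cr ≈ 2.44 kN

Buckling occurs about the weak axis: I_min = h·b³/12 with b = 23.4 mm (the shorter side).
I_min = 39.1×23.4³/12 = 4.175×10^4 mm⁴
I = 4.175×10^4 mm⁴ = 4.175×10^-8 m⁴
Effective length L_e = K·L = 0.7 × 7.14 = 4.998 m
P_cr = π²EI / L_e² = π² × 148×10⁹ × 4.175×10^-8 / 4.998² = 2.441×10^3 N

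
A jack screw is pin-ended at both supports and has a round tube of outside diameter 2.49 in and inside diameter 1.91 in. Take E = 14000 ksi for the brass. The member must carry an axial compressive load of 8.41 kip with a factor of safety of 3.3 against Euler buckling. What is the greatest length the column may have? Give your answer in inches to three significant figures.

d_o = 2.49 in, d_i = 1.91 in
I = π(d_o⁴ − d_i⁴)/64 = π(2.49⁴ − 1.910⁴)/64 = 1.234 in⁴
Required critical load P_cr = n·P = 3.3 × 8.41 = 27.75 kip = 2.775×10^4 lb
From P_cr = π²EI/(K·L)²:  L = (1/K)·√(π²EI/P_cr) = (1/1)·√(π²×1.40×10^7×1.234/2.775×10^4)
L = 78.4 in

L_max ≈ 78.4 in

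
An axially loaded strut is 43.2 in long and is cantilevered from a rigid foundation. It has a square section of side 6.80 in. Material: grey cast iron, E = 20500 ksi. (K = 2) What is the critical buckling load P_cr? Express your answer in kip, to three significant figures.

P_cr ≈ 4830 kip

I = a⁴/12 = 6.80⁴/12 = 178.2 in⁴
Effective length L_e = K·L = 2 × 43.2 = 86.40 in
P_cr = π²EI / L_e² = π² × 20500×10³ × 178.2 / 86.40² = 4.829×10^6 lb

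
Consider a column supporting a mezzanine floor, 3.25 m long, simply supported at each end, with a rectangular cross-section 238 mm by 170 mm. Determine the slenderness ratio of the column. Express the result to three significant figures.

λ ≈ 66.2

Buckling occurs about the weak axis: I_min = h·b³/12 with b = 170 mm (the shorter side).
I_min = 238×170³/12 = 9.744×10^7 mm⁴
A = 4.046×10^4 mm²;  r_min = √(I/A) = √(9.744×10^7/4.046×10^4) = 49.07 mm
L_e = K·L = 1 × 3.25 m = 3.250 m = 3250.0 mm
λ = L_e / r_min = 3250.0 / 49.07 = 66.2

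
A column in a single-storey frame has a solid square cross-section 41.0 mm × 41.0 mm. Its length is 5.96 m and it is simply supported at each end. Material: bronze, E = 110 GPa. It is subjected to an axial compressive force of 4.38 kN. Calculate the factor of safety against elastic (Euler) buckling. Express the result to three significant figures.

n ≈ 1.64

I = a⁴/12 = 41.0⁴/12 = 2.355×10^5 mm⁴
I = 2.355×10^5 mm⁴ = 2.355×10^-7 m⁴
Effective length L_e = K·L = 1 × 5.96 = 5.960 m
P_cr = π²EI / L_e² = π² × 110×10⁹ × 2.355×10^-7 / 5.960² = 7.197×10^3 N
Factor of safety n = P_cr / P = 7.1970 / 4.38 = 1.64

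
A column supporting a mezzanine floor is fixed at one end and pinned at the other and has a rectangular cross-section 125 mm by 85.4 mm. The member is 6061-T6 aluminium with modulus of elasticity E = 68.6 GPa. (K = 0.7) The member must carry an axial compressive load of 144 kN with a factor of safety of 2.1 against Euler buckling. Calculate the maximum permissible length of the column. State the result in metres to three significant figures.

L_max ≈ 5.44 m

Buckling occurs about the weak axis: I_min = h·b³/12 with b = 85.4 mm (the shorter side).
I_min = 125×85.4³/12 = 6.488×10^6 mm⁴
I = 6.488×10^-6 m⁴
Required critical load P_cr = n·P = 2.1 × 144 = 302.4 kN = 3.024×10^5 N
From P_cr = π²EI/(K·L)²:  L = (1/K)·√(π²EI/P_cr) = (1/0.7)·√(π²×6.86×10^10×6.488×10^-6/3.024×10^5)
L = 5.44 m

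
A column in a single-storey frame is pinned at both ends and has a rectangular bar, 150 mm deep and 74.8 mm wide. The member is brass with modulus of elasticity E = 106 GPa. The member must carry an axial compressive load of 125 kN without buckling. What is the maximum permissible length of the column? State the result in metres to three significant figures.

L_max ≈ 6.62 m

Buckling occurs about the weak axis: I_min = h·b³/12 with b = 74.8 mm (the shorter side).
I_min = 150×74.8³/12 = 5.231×10^6 mm⁴
I = 5.231×10^-6 m⁴
At the buckling limit P_cr = P = 1.250×10^5 N
From P_cr = π²EI/(K·L)²:  L = (1/K)·√(π²EI/P_cr) = (1/1)·√(π²×1.06×10^11×5.231×10^-6/1.250×10^5)
L = 6.62 m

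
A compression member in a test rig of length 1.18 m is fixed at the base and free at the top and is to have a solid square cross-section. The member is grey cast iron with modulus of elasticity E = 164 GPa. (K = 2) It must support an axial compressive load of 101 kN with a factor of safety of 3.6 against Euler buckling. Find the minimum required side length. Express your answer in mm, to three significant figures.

Required P_cr = n·P = 3.6 × 101 = 363.6 kN
L_e = K·L = 2 × 1.18 = 2.360 m
Required I = P_cr·L_e²/(π²E) = 3.636×10^5 × 2.360² / (π² × 1.64×10^11) = 1.251×10^-6 m⁴
I_req = 1.251×10^6 mm⁴
Solid square: I = a⁴/12  ⇒  a = (12I)^(1/4) = (12×1.251×10^6)^(1/4) = 62.2 mm

a ≈ 62.2 mm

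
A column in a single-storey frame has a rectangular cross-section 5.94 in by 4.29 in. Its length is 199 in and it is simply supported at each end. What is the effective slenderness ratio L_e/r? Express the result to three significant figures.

λ ≈ 161

For a rectangle r_min = b/√12 = 4.29/√12 = 1.238 in
L_e = K·L = 1 × 199 = 199.0 in
λ = L_e / r_min = 199.00 / 1.238 = 161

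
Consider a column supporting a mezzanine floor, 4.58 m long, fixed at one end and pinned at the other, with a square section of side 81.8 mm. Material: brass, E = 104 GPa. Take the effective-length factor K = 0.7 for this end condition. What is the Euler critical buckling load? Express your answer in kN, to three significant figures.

I = a⁴/12 = 81.8⁴/12 = 3.731×10^6 mm⁴
I = 3.731×10^6 mm⁴ = 3.731×10^-6 m⁴
Effective length L_e = K·L = 0.7 × 4.58 = 3.206 m
P_cr = π²EI / L_e² = π² × 104×10⁹ × 3.731×10^-6 / 3.206² = 3.726×10^5 N

P_cr ≈ 373 kN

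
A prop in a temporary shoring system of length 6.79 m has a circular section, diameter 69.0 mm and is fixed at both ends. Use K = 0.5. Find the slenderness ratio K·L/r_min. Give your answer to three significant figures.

For a solid circle r = d/4 = 69.0/4 = 17.25 mm
L_e = K·L = 0.5 × 6.79 m = 3.395 m = 3395.0 mm
λ = L_e / r_min = 3395.0 / 17.25 = 197

λ ≈ 197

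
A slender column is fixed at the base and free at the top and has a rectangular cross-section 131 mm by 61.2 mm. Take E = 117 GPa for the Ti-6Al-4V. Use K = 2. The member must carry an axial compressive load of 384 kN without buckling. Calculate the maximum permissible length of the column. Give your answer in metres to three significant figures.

L_max ≈ 1.37 m

Buckling occurs about the weak axis: I_min = h·b³/12 with b = 61.2 mm (the shorter side).
I_min = 131×61.2³/12 = 2.502×10^6 mm⁴
I = 2.502×10^-6 m⁴
At the buckling limit P_cr = P = 3.840×10^5 N
From P_cr = π²EI/(K·L)²:  L = (1/K)·√(π²EI/P_cr) = (1/2)·√(π²×1.17×10^11×2.502×10^-6/3.840×10^5)
L = 1.37 m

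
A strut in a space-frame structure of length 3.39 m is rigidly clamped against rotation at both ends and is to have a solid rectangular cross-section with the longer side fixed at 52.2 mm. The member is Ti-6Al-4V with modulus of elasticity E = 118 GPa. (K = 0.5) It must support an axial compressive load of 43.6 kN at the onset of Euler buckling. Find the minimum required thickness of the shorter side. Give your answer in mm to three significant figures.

b ≈ 29.1 mm

L_e = K·L = 0.5 × 3.39 = 1.695 m
Required I = P_cr·L_e²/(π²E) = 4.360×10^4 × 1.695² / (π² × 1.18×10^11) = 1.076×10^-7 m⁴
I_req = 1.076×10^5 mm⁴
Rectangle, weak axis: I_min = h·b³/12 with h = 52.2 mm fixed  ⇒  b = (12I/h)^(1/3) = 29.1 mm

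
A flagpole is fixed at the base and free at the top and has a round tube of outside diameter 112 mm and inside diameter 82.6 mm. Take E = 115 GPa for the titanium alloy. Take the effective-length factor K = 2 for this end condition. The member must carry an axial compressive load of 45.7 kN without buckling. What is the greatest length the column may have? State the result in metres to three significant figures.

L_max ≈ 5.81 m

d_o = 112 mm, d_i = 82.6 mm
I = π(d_o⁴ − d_i⁴)/64 = π(112⁴ − 82.60⁴)/64 = 5.439×10^6 mm⁴
I = 5.439×10^-6 m⁴
At the buckling limit P_cr = P = 4.570×10^4 N
From P_cr = π²EI/(K·L)²:  L = (1/K)·√(π²EI/P_cr) = (1/2)·√(π²×1.15×10^11×5.439×10^-6/4.570×10^4)
L = 5.81 m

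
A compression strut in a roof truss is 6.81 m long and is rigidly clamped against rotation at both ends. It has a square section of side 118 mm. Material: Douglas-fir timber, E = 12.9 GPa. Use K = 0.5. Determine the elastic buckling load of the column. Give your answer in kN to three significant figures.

I = a⁴/12 = 118⁴/12 = 1.616×10^7 mm⁴
I = 1.616×10^7 mm⁴ = 1.616×10^-5 m⁴
Effective length L_e = K·L = 0.5 × 6.81 = 3.405 m
P_cr = π²EI / L_e² = π² × 12.9×10⁹ × 1.616×10^-5 / 3.405² = 1.774×10^5 N

P_cr ≈ 177 kN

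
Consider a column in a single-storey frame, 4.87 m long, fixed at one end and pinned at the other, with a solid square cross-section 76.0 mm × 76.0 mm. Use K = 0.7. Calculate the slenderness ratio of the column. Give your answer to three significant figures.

λ ≈ 155

I = a⁴/12 = 76.0⁴/12 = 2.780×10^6 mm⁴
A = 5.776×10^3 mm²;  r_min = √(I/A) = √(2.780×10^6/5.776×10^3) = 21.94 mm
L_e = K·L = 0.7 × 4.87 m = 3.409 m = 3409.0 mm
λ = L_e / r_min = 3409.0 / 21.94 = 155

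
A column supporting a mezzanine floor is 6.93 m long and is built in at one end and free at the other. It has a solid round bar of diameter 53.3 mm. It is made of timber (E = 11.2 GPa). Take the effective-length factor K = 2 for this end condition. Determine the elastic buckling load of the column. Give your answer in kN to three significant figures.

I = πd⁴/64 = π×53.3⁴/64 = 3.962×10^5 mm⁴
I = 3.962×10^5 mm⁴ = 3.962×10^-7 m⁴
Effective length L_e = K·L = 2 × 6.93 = 13.86 m
P_cr = π²EI / L_e² = π² × 11.2×10⁹ × 3.962×10^-7 / 13.86² = 228.0 N

P_cr ≈ 0.228 kN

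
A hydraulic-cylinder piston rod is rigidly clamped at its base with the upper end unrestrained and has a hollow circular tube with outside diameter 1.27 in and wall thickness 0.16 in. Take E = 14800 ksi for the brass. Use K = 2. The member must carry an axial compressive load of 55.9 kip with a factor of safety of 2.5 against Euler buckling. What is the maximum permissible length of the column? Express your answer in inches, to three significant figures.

Inner diameter d_i = 1.27 − 2×0.16 = 0.9500 in
I = π(d_o⁴ − d_i⁴)/64 = π(1.27⁴ − 0.9500⁴)/64 = 8.772×10^-2 in⁴
Required critical load P_cr = n·P = 2.5 × 55.9 = 139.8 kip = 1.397×10^5 lb
From P_cr = π²EI/(K·L)²:  L = (1/K)·√(π²EI/P_cr) = (1/2)·√(π²×1.48×10^7×8.772×10^-2/1.397×10^5)
L = 4.79 in

L_max ≈ 4.79 in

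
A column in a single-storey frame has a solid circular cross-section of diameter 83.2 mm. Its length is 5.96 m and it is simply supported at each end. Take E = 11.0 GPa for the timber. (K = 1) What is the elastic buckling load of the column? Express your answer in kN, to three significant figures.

I = πd⁴/64 = π×83.2⁴/64 = 2.352×10^6 mm⁴
I = 2.352×10^6 mm⁴ = 2.352×10^-6 m⁴
Effective length L_e = K·L = 1 × 5.96 = 5.960 m
P_cr = π²EI / L_e² = π² × 11.0×10⁹ × 2.352×10^-6 / 5.960² = 7.189×10^3 N

P_cr ≈ 7.19 kN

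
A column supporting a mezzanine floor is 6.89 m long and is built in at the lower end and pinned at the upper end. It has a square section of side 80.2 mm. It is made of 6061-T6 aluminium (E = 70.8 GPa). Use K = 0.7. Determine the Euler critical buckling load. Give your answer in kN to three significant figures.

P_cr ≈ 104 kN

I = a⁴/12 = 80.2⁴/12 = 3.448×10^6 mm⁴
I = 3.448×10^6 mm⁴ = 3.448×10^-6 m⁴
Effective length L_e = K·L = 0.7 × 6.89 = 4.823 m
P_cr = π²EI / L_e² = π² × 70.8×10⁹ × 3.448×10^-6 / 4.823² = 1.036×10^5 N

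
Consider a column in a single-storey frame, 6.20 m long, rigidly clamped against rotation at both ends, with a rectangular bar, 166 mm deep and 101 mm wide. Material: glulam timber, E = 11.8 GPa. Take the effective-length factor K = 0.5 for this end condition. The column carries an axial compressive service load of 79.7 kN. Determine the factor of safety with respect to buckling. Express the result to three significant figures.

n ≈ 2.17

Buckling occurs about the weak axis: I_min = h·b³/12 with b = 101 mm (the shorter side).
I_min = 166×101³/12 = 1.425×10^7 mm⁴
I = 1.425×10^7 mm⁴ = 1.425×10^-5 m⁴
Effective length L_e = K·L = 0.5 × 6.20 = 3.100 m
P_cr = π²EI / L_e² = π² × 11.8×10⁹ × 1.425×10^-5 / 3.100² = 1.727×10^5 N
Factor of safety n = P_cr / P = 172.72 / 79.7 = 2.17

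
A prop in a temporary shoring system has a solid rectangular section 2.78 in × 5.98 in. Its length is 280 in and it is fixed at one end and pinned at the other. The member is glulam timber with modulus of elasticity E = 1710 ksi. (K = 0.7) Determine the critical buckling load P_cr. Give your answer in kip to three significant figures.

Buckling occurs about the weak axis: I_min = h·b³/12 with b = 2.78 in (the shorter side).
I_min = 5.98×2.78³/12 = 10.71 in⁴
Effective length L_e = K·L = 0.7 × 280 = 196.0 in
P_cr = π²EI / L_e² = π² × 1710×10³ × 10.71 / 196.0² = 4.704×10^3 lb

P_cr ≈ 4.70 kip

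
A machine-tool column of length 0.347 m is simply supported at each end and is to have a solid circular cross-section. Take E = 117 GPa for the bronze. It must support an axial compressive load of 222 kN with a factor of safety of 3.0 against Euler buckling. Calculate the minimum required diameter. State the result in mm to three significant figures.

d ≈ 34.5 mm

Required P_cr = n·P = 3.0 × 222 = 666.0 kN
L_e = K·L = 1 × 0.347 = 0.3470 m
Required I = P_cr·L_e²/(π²E) = 6.660×10^5 × 0.3470² / (π² × 1.17×10^11) = 6.945×10^-8 m⁴
I_req = 6.945×10^4 mm⁴
Solid circle: I = πd⁴/64  ⇒  d = (64I/π)^(1/4) = (64×6.945×10^4/π)^(1/4) = 34.5 mm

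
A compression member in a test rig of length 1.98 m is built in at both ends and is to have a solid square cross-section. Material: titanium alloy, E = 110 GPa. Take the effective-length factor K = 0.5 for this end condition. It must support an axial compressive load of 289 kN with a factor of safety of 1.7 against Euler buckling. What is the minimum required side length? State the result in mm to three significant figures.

a ≈ 48.0 mm

Required P_cr = n·P = 1.7 × 289 = 491.3 kN
L_e = K·L = 0.5 × 1.98 = 0.9900 m
Required I = P_cr·L_e²/(π²E) = 4.913×10^5 × 0.9900² / (π² × 1.10×10^11) = 4.435×10^-7 m⁴
I_req = 4.435×10^5 mm⁴
Solid square: I = a⁴/12  ⇒  a = (12I)^(1/4) = (12×4.435×10^5)^(1/4) = 48.0 mm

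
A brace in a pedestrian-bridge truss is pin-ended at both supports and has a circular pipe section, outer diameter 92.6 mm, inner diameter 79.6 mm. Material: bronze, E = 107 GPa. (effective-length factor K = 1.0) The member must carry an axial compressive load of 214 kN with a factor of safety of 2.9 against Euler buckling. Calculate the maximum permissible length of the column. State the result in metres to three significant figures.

L_max ≈ 1.67 m

d_o = 92.6 mm, d_i = 79.6 mm
I = π(d_o⁴ − d_i⁴)/64 = π(92.6⁴ − 79.60⁴)/64 = 1.639×10^6 mm⁴
I = 1.639×10^-6 m⁴
Required critical load P_cr = n·P = 2.9 × 214 = 620.6 kN = 6.206×10^5 N
From P_cr = π²EI/(K·L)²:  L = (1/K)·√(π²EI/P_cr) = (1/1)·√(π²×1.07×10^11×1.639×10^-6/6.206×10^5)
L = 1.67 m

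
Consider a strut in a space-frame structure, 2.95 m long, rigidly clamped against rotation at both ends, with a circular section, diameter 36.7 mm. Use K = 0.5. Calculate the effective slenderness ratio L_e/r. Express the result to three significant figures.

For a solid circle r = d/4 = 36.7/4 = 9.175 mm
L_e = K·L = 0.5 × 2.95 m = 1.475 m = 1475.0 mm
λ = L_e / r_min = 1475.0 / 9.175 = 161

λ ≈ 161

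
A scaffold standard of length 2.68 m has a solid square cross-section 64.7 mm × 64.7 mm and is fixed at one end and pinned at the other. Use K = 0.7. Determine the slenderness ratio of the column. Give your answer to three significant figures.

For a square r = a/√12 = 64.7/√12 = 18.68 mm
L_e = K·L = 0.7 × 2.68 m = 1.876 m = 1876.0 mm
λ = L_e / r_min = 1876.0 / 18.68 = 100

λ ≈ 100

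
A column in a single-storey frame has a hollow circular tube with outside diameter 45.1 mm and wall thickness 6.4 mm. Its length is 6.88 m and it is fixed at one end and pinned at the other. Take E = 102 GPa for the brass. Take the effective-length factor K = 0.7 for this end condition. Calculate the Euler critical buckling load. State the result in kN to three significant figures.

Inner diameter d_i = 45.1 − 2×6.4 = 32.30 mm
I = π(d_o⁴ − d_i⁴)/64 = π(45.1⁴ − 32.30⁴)/64 = 1.497×10^5 mm⁴
I = 1.497×10^5 mm⁴ = 1.497×10^-7 m⁴
Effective length L_e = K·L = 0.7 × 6.88 = 4.816 m
P_cr = π²EI / L_e² = π² × 102×10⁹ × 1.497×10^-7 / 4.816² = 6.496×10^3 N

P_cr ≈ 6.50 kN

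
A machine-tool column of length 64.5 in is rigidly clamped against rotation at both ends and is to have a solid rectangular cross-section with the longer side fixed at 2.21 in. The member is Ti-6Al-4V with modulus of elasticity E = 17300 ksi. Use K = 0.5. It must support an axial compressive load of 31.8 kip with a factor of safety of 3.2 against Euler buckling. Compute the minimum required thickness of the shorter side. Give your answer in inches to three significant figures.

Required P_cr = n·P = 3.2 × 31.8 = 101.8 kip
L_e = K·L = 0.5 × 64.5 = 32.25 in
Required I = P_cr·L_e²/(π²E) = 1.018×10^5 × 32.25² / (π² × 1.73×10^7) = 0.6199 in⁴
Rectangle, weak axis: I_min = h·b³/12 with h = 2.21 in fixed  ⇒  b = (12I/h)^(1/3) = 1.50 in

b ≈ 1.50 in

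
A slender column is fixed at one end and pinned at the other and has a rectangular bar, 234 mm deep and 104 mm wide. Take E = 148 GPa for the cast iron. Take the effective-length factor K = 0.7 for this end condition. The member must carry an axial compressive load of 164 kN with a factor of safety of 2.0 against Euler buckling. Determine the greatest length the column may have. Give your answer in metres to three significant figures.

Buckling occurs about the weak axis: I_min = h·b³/12 with b = 104 mm (the shorter side).
I_min = 234×104³/12 = 2.193×10^7 mm⁴
I = 2.193×10^-5 m⁴
Required critical load P_cr = n·P = 2.0 × 164 = 328.0 kN = 3.280×10^5 N
From P_cr = π²EI/(K·L)²:  L = (1/K)·√(π²EI/P_cr) = (1/0.7)·√(π²×1.48×10^11×2.193×10^-5/3.280×10^5)
L = 14.1 m

L_max ≈ 14.1 m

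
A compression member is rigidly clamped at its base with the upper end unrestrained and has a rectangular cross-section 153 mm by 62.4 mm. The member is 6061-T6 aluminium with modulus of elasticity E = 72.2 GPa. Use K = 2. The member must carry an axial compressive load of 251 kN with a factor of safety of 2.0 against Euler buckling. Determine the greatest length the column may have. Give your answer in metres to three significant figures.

Buckling occurs about the weak axis: I_min = h·b³/12 with b = 62.4 mm (the shorter side).
I_min = 153×62.4³/12 = 3.098×10^6 mm⁴
I = 3.098×10^-6 m⁴
Required critical load P_cr = n·P = 2.0 × 251 = 502.0 kN = 5.020×10^5 N
From P_cr = π²EI/(K·L)²:  L = (1/K)·√(π²EI/P_cr) = (1/2)·√(π²×7.22×10^10×3.098×10^-6/5.020×10^5)
L = 1.05 m

L_max ≈ 1.05 m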